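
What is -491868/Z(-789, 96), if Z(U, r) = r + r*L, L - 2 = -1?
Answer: -40989/16 ≈ -2561.8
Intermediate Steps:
L = 1 (L = 2 - 1 = 1)
Z(U, r) = 2*r (Z(U, r) = r + r*1 = r + r = 2*r)
-491868/Z(-789, 96) = -491868/(2*96) = -491868/192 = -491868*1/192 = -40989/16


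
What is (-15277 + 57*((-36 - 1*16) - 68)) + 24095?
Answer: 1978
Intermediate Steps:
(-15277 + 57*((-36 - 1*16) - 68)) + 24095 = (-15277 + 57*((-36 - 16) - 68)) + 24095 = (-15277 + 57*(-52 - 68)) + 24095 = (-15277 + 57*(-120)) + 24095 = (-15277 - 6840) + 24095 = -22117 + 24095 = 1978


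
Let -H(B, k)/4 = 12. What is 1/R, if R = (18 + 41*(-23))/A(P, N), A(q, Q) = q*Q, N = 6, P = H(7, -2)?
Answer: 288/925 ≈ 0.31135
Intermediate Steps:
H(B, k) = -48 (H(B, k) = -4*12 = -48)
P = -48
A(q, Q) = Q*q
R = 925/288 (R = (18 + 41*(-23))/((6*(-48))) = (18 - 943)/(-288) = -925*(-1/288) = 925/288 ≈ 3.2118)
1/R = 1/(925/288) = 288/925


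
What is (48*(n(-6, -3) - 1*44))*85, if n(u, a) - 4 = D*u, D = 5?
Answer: -285600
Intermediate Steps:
n(u, a) = 4 + 5*u
(48*(n(-6, -3) - 1*44))*85 = (48*((4 + 5*(-6)) - 1*44))*85 = (48*((4 - 30) - 44))*85 = (48*(-26 - 44))*85 = (48*(-70))*85 = -3360*85 = -285600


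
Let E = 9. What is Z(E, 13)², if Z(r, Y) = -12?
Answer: 144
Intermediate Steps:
Z(E, 13)² = (-12)² = 144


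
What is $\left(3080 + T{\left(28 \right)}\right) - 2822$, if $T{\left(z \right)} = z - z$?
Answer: $258$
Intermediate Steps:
$T{\left(z \right)} = 0$
$\left(3080 + T{\left(28 \right)}\right) - 2822 = \left(3080 + 0\right) - 2822 = 3080 - 2822 = 258$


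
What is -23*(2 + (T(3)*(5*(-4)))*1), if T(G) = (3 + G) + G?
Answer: 4094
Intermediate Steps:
T(G) = 3 + 2*G
-23*(2 + (T(3)*(5*(-4)))*1) = -23*(2 + ((3 + 2*3)*(5*(-4)))*1) = -23*(2 + ((3 + 6)*(-20))*1) = -23*(2 + (9*(-20))*1) = -23*(2 - 180*1) = -23*(2 - 180) = -23*(-178) = 4094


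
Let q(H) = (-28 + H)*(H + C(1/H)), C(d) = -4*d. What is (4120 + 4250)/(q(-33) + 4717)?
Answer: 138105/110923 ≈ 1.2451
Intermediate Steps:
q(H) = (-28 + H)*(H - 4/H)
(4120 + 4250)/(q(-33) + 4717) = (4120 + 4250)/((-4 + (-33)² - 28*(-33) + 112/(-33)) + 4717) = 8370/((-4 + 1089 + 924 + 112*(-1/33)) + 4717) = 8370/((-4 + 1089 + 924 - 112/33) + 4717) = 8370/(66185/33 + 4717) = 8370/(221846/33) = 8370*(33/221846) = 138105/110923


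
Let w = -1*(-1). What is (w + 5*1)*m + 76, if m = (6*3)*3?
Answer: 400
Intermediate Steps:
w = 1
m = 54 (m = 18*3 = 54)
(w + 5*1)*m + 76 = (1 + 5*1)*54 + 76 = (1 + 5)*54 + 76 = 6*54 + 76 = 324 + 76 = 400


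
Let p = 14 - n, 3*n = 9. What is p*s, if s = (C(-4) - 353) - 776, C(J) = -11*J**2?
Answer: -14355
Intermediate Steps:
n = 3 (n = (1/3)*9 = 3)
p = 11 (p = 14 - 1*3 = 14 - 3 = 11)
s = -1305 (s = (-11*(-4)**2 - 353) - 776 = (-11*16 - 353) - 776 = (-176 - 353) - 776 = -529 - 776 = -1305)
p*s = 11*(-1305) = -14355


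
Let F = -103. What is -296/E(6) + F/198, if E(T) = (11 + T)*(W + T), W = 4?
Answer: -38059/16830 ≈ -2.2614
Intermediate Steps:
E(T) = (4 + T)*(11 + T) (E(T) = (11 + T)*(4 + T) = (4 + T)*(11 + T))
-296/E(6) + F/198 = -296/(44 + 6² + 15*6) - 103/198 = -296/(44 + 36 + 90) - 103*1/198 = -296/170 - 103/198 = -296*1/170 - 103/198 = -148/85 - 103/198 = -38059/16830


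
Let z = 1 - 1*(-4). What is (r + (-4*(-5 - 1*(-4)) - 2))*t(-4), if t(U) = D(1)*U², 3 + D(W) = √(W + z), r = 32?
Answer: -1632 + 544*√6 ≈ -299.48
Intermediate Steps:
z = 5 (z = 1 + 4 = 5)
D(W) = -3 + √(5 + W) (D(W) = -3 + √(W + 5) = -3 + √(5 + W))
t(U) = U²*(-3 + √6) (t(U) = (-3 + √(5 + 1))*U² = (-3 + √6)*U² = U²*(-3 + √6))
(r + (-4*(-5 - 1*(-4)) - 2))*t(-4) = (32 + (-4*(-5 - 1*(-4)) - 2))*((-4)²*(-3 + √6)) = (32 + (-4*(-5 + 4) - 2))*(16*(-3 + √6)) = (32 + (-4*(-1) - 2))*(-48 + 16*√6) = (32 + (4 - 2))*(-48 + 16*√6) = (32 + 2)*(-48 + 16*√6) = 34*(-48 + 16*√6) = -1632 + 544*√6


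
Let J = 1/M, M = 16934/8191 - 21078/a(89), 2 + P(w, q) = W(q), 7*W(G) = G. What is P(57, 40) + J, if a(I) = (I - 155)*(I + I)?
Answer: 1722491476/433522285 ≈ 3.9732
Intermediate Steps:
W(G) = G/7
P(w, q) = -2 + q/7
a(I) = 2*I*(-155 + I) (a(I) = (-155 + I)*(2*I) = 2*I*(-155 + I))
M = 61931755/16037978 (M = 16934/8191 - 21078*1/(178*(-155 + 89)) = 16934*(1/8191) - 21078/(2*89*(-66)) = 16934/8191 - 21078/(-11748) = 16934/8191 - 21078*(-1/11748) = 16934/8191 + 3513/1958 = 61931755/16037978 ≈ 3.8616)
J = 16037978/61931755 (J = 1/(61931755/16037978) = 16037978/61931755 ≈ 0.25896)
P(57, 40) + J = (-2 + (⅐)*40) + 16037978/61931755 = (-2 + 40/7) + 16037978/61931755 = 26/7 + 16037978/61931755 = 1722491476/433522285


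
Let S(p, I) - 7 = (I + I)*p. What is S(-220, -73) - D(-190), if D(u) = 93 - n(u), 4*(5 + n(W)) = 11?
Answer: 128127/4 ≈ 32032.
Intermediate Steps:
n(W) = -9/4 (n(W) = -5 + (¼)*11 = -5 + 11/4 = -9/4)
S(p, I) = 7 + 2*I*p (S(p, I) = 7 + (I + I)*p = 7 + (2*I)*p = 7 + 2*I*p)
D(u) = 381/4 (D(u) = 93 - 1*(-9/4) = 93 + 9/4 = 381/4)
S(-220, -73) - D(-190) = (7 + 2*(-73)*(-220)) - 1*381/4 = (7 + 32120) - 381/4 = 32127 - 381/4 = 128127/4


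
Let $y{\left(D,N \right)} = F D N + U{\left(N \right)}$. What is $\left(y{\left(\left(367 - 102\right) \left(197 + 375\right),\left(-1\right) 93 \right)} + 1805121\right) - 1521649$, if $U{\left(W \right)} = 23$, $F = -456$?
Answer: $6428488135$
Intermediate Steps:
$y{\left(D,N \right)} = 23 - 456 D N$ ($y{\left(D,N \right)} = - 456 D N + 23 = 23 - 456 D N$)
$\left(y{\left(\left(367 - 102\right) \left(197 + 375\right),\left(-1\right) 93 \right)} + 1805121\right) - 1521649 = \left(\left(23 - 456 \left(367 - 102\right) \left(197 + 375\right) \left(\left(-1\right) 93\right)\right) + 1805121\right) - 1521649 = \left(\left(23 - 456 \cdot 265 \cdot 572 \left(-93\right)\right) + 1805121\right) - 1521649 = \left(\left(23 - 69120480 \left(-93\right)\right) + 1805121\right) - 1521649 = \left(\left(23 + 6428204640\right) + 1805121\right) - 1521649 = \left(6428204663 + 1805121\right) - 1521649 = 6430009784 - 1521649 = 6428488135$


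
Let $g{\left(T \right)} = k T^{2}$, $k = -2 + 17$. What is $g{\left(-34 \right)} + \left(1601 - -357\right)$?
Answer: $19298$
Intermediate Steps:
$k = 15$
$g{\left(T \right)} = 15 T^{2}$
$g{\left(-34 \right)} + \left(1601 - -357\right) = 15 \left(-34\right)^{2} + \left(1601 - -357\right) = 15 \cdot 1156 + \left(1601 + 357\right) = 17340 + 1958 = 19298$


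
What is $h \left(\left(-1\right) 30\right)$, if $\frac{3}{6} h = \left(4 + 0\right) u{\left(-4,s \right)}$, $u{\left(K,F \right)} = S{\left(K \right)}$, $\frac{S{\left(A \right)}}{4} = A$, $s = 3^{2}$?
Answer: $3840$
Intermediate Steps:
$s = 9$
$S{\left(A \right)} = 4 A$
$u{\left(K,F \right)} = 4 K$
$h = -128$ ($h = 2 \left(4 + 0\right) 4 \left(-4\right) = 2 \cdot 4 \left(-16\right) = 2 \left(-64\right) = -128$)
$h \left(\left(-1\right) 30\right) = - 128 \left(\left(-1\right) 30\right) = \left(-128\right) \left(-30\right) = 3840$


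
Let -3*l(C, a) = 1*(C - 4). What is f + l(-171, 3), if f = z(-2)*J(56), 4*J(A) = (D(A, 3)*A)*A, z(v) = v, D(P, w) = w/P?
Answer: -77/3 ≈ -25.667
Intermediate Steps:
l(C, a) = 4/3 - C/3 (l(C, a) = -(C - 4)/3 = -(-4 + C)/3 = 4/3 - C/3)
J(A) = 3*A/4 (J(A) = (((3/A)*A)*A)/4 = (3*A)/4 = 3*A/4)
f = -84 (f = -3*56/2 = -2*42 = -84)
f + l(-171, 3) = -84 + (4/3 - ⅓*(-171)) = -84 + (4/3 + 57) = -84 + 175/3 = -77/3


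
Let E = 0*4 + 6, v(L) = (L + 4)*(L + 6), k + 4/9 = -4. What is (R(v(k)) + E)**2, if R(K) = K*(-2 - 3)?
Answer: 586756/6561 ≈ 89.431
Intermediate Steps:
k = -40/9 (k = -4/9 - 4 = -40/9 ≈ -4.4444)
v(L) = (4 + L)*(6 + L)
R(K) = -5*K (R(K) = K*(-5) = -5*K)
E = 6 (E = 0 + 6 = 6)
(R(v(k)) + E)**2 = (-5*(24 + (-40/9)**2 + 10*(-40/9)) + 6)**2 = (-5*(24 + 1600/81 - 400/9) + 6)**2 = (-5*(-56/81) + 6)**2 = (280/81 + 6)**2 = (766/81)**2 = 586756/6561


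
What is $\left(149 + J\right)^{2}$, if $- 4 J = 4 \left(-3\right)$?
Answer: $23104$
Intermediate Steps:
$J = 3$ ($J = - \frac{4 \left(-3\right)}{4} = \left(- \frac{1}{4}\right) \left(-12\right) = 3$)
$\left(149 + J\right)^{2} = \left(149 + 3\right)^{2} = 152^{2} = 23104$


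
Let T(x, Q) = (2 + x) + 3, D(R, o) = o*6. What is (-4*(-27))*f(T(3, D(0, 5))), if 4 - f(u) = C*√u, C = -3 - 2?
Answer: 432 + 1080*√2 ≈ 1959.4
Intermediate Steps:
D(R, o) = 6*o
T(x, Q) = 5 + x
C = -5
f(u) = 4 + 5*√u (f(u) = 4 - (-5)*√u = 4 + 5*√u)
(-4*(-27))*f(T(3, D(0, 5))) = (-4*(-27))*(4 + 5*√(5 + 3)) = 108*(4 + 5*√8) = 108*(4 + 5*(2*√2)) = 108*(4 + 10*√2) = 432 + 1080*√2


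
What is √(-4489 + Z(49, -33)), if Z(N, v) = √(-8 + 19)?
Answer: √(-4489 + √11) ≈ 66.975*I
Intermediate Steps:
Z(N, v) = √11
√(-4489 + Z(49, -33)) = √(-4489 + √11)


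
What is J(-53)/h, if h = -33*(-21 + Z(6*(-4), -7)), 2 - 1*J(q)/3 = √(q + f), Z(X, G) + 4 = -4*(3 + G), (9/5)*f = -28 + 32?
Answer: 2/99 - I*√457/297 ≈ 0.020202 - 0.071978*I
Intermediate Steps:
f = 20/9 (f = 5*(-28 + 32)/9 = (5/9)*4 = 20/9 ≈ 2.2222)
Z(X, G) = -16 - 4*G (Z(X, G) = -4 - 4*(3 + G) = -4 + (-12 - 4*G) = -16 - 4*G)
J(q) = 6 - 3*√(20/9 + q) (J(q) = 6 - 3*√(q + 20/9) = 6 - 3*√(20/9 + q))
h = 297 (h = -33*(-21 + (-16 - 4*(-7))) = -33*(-21 + (-16 + 28)) = -33*(-21 + 12) = -33*(-9) = 297)
J(-53)/h = (6 - √(20 + 9*(-53)))/297 = (6 - √(20 - 477))*(1/297) = (6 - √(-457))*(1/297) = (6 - I*√457)*(1/297) = 2/99 - I*√457/297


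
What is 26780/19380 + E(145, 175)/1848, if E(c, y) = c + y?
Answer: 116023/74613 ≈ 1.5550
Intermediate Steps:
26780/19380 + E(145, 175)/1848 = 26780/19380 + (145 + 175)/1848 = 26780*(1/19380) + 320*(1/1848) = 1339/969 + 40/231 = 116023/74613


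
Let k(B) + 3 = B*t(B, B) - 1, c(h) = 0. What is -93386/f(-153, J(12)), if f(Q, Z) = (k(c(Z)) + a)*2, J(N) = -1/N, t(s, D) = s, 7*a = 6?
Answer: 326851/22 ≈ 14857.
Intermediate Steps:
a = 6/7 (a = (1/7)*6 = 6/7 ≈ 0.85714)
k(B) = -4 + B**2 (k(B) = -3 + (B*B - 1) = -3 + (B**2 - 1) = -3 + (-1 + B**2) = -4 + B**2)
f(Q, Z) = -44/7 (f(Q, Z) = ((-4 + 0**2) + 6/7)*2 = ((-4 + 0) + 6/7)*2 = (-4 + 6/7)*2 = -22/7*2 = -44/7)
-93386/f(-153, J(12)) = -93386/(-44/7) = -93386*(-7/44) = 326851/22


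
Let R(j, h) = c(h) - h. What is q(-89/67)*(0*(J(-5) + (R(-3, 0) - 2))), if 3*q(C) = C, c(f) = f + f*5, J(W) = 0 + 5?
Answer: 0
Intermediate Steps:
J(W) = 5
c(f) = 6*f (c(f) = f + 5*f = 6*f)
q(C) = C/3
R(j, h) = 5*h (R(j, h) = 6*h - h = 5*h)
q(-89/67)*(0*(J(-5) + (R(-3, 0) - 2))) = ((-89/67)/3)*(0*(5 + (5*0 - 2))) = ((-89*1/67)/3)*(0*(5 + (0 - 2))) = ((1/3)*(-89/67))*(0*(5 - 2)) = -0*3 = -89/201*0 = 0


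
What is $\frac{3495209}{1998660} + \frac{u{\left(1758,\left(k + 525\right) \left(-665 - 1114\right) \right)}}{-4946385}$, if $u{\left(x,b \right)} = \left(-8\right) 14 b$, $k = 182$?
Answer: $- \frac{17617283937353}{659076122940} \approx -26.73$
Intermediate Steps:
$u{\left(x,b \right)} = - 112 b$
$\frac{3495209}{1998660} + \frac{u{\left(1758,\left(k + 525\right) \left(-665 - 1114\right) \right)}}{-4946385} = \frac{3495209}{1998660} + \frac{\left(-112\right) \left(182 + 525\right) \left(-665 - 1114\right)}{-4946385} = 3495209 \cdot \frac{1}{1998660} + - 112 \cdot 707 \left(-1779\right) \left(- \frac{1}{4946385}\right) = \frac{3495209}{1998660} + \left(-112\right) \left(-1257753\right) \left(- \frac{1}{4946385}\right) = \frac{3495209}{1998660} + 140868336 \left(- \frac{1}{4946385}\right) = \frac{3495209}{1998660} - \frac{46956112}{1648795} = - \frac{17617283937353}{659076122940}$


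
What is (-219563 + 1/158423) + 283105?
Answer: 10066514267/158423 ≈ 63542.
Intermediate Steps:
(-219563 + 1/158423) + 283105 = -34783829148/158423 + 283105 = 10066514267/158423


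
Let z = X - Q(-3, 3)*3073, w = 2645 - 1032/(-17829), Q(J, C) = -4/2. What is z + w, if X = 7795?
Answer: 98570942/5943 ≈ 16586.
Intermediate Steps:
Q(J, C) = -2 (Q(J, C) = -4*½ = -2)
w = 15719579/5943 (w = 2645 - 1032*(-1/17829) = 2645 + 344/5943 = 15719579/5943 ≈ 2645.1)
z = 13941 (z = 7795 - (-2)*3073 = 7795 - 1*(-6146) = 7795 + 6146 = 13941)
z + w = 13941 + 15719579/5943 = 98570942/5943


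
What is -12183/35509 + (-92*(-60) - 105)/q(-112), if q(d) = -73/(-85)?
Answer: 16343015616/2592157 ≈ 6304.8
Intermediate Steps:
q(d) = 73/85 (q(d) = -73*(-1)/85 = -1*(-73/85) = 73/85)
-12183/35509 + (-92*(-60) - 105)/q(-112) = -12183/35509 + (-92*(-60) - 105)/(73/85) = -12183*1/35509 + (5520 - 105)*(85/73) = -12183/35509 + 5415*(85/73) = -12183/35509 + 460275/73 = 16343015616/2592157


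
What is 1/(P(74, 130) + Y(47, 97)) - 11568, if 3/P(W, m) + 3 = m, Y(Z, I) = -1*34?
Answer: -49916047/4315 ≈ -11568.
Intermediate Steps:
Y(Z, I) = -34
P(W, m) = 3/(-3 + m)
1/(P(74, 130) + Y(47, 97)) - 11568 = 1/(3/(-3 + 130) - 34) - 11568 = 1/(3/127 - 34) - 11568 = 1/(-4315/127) - 11568 = -127/4315 - 11568 = -49916047/4315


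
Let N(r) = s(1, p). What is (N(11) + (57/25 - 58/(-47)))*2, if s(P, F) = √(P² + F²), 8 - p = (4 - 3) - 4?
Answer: 8258/1175 + 2*√122 ≈ 29.119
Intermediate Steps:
p = 11 (p = 8 - ((4 - 3) - 4) = 8 - (1 - 4) = 8 - 1*(-3) = 8 + 3 = 11)
s(P, F) = √(F² + P²)
N(r) = √122 (N(r) = √(11² + 1²) = √(121 + 1) = √122)
(N(11) + (57/25 - 58/(-47)))*2 = (√122 + (57/25 - 58/(-47)))*2 = (√122 + (57*(1/25) - 58*(-1/47)))*2 = (√122 + (57/25 + 58/47))*2 = (√122 + 4129/1175)*2 = (4129/1175 + √122)*2 = 8258/1175 + 2*√122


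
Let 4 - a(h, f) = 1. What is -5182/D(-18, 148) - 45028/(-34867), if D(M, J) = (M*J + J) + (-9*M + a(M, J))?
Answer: 286541622/81972317 ≈ 3.4956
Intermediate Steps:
a(h, f) = 3 (a(h, f) = 4 - 1*1 = 4 - 1 = 3)
D(M, J) = 3 + J - 9*M + J*M (D(M, J) = (M*J + J) + (-9*M + 3) = (J*M + J) + (3 - 9*M) = (J + J*M) + (3 - 9*M) = 3 + J - 9*M + J*M)
-5182/D(-18, 148) - 45028/(-34867) = -5182/(3 + 148 - 9*(-18) + 148*(-18)) - 45028/(-34867) = -5182/(3 + 148 + 162 - 2664) - 45028*(-1/34867) = -5182/(-2351) + 45028/34867 = -5182*(-1/2351) + 45028/34867 = 5182/2351 + 45028/34867 = 286541622/81972317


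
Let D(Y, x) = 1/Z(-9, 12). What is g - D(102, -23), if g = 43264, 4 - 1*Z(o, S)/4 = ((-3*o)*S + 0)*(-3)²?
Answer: 503939073/11648 ≈ 43264.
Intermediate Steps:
Z(o, S) = 16 + 108*S*o (Z(o, S) = 16 - 4*((-3*o)*S + 0)*(-3)² = 16 - 4*(-3*S*o + 0)*9 = 16 - 4*(-3*S*o)*9 = 16 - (-108)*S*o = 16 + 108*S*o)
D(Y, x) = -1/11648 (D(Y, x) = 1/(16 + 108*12*(-9)) = 1/(16 - 11664) = 1/(-11648) = -1/11648)
g - D(102, -23) = 43264 - 1*(-1/11648) = 43264 + 1/11648 = 503939073/11648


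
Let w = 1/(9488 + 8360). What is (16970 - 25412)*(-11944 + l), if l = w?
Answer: 899818052931/8924 ≈ 1.0083e+8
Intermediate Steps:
w = 1/17848 ≈ 5.6029e-5
l = 1/17848 ≈ 5.6029e-5
(16970 - 25412)*(-11944 + l) = (16970 - 25412)*(-11944 + 1/17848) = -8442*(-213176511/17848) = 899818052931/8924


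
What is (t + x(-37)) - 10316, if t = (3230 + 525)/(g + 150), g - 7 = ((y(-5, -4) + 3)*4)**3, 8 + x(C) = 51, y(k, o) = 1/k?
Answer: -2005241418/195241 ≈ -10271.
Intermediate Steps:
x(C) = 43 (x(C) = -8 + 51 = 43)
g = 176491/125 (g = 7 + ((1/(-5) + 3)*4)**3 = 7 + ((-1/5 + 3)*4)**3 = 7 + ((14/5)*4)**3 = 7 + (56/5)**3 = 7 + 175616/125 = 176491/125 ≈ 1411.9)
t = 469375/195241 (t = (3230 + 525)/(176491/125 + 150) = 3755/(195241/125) = 3755*(125/195241) = 469375/195241 ≈ 2.4041)
(t + x(-37)) - 10316 = (469375/195241 + 43) - 10316 = 8864738/195241 - 10316 = -2005241418/195241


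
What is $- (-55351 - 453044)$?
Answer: $508395$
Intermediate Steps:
$- (-55351 - 453044) = \left(-1\right) \left(-508395\right) = 508395$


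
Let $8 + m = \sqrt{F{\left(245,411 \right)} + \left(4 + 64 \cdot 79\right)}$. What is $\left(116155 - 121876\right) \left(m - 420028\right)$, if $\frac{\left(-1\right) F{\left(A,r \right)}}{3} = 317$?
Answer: $2403025956 - 5721 \sqrt{4109} \approx 2.4027 \cdot 10^{9}$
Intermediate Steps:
$F{\left(A,r \right)} = -951$ ($F{\left(A,r \right)} = \left(-3\right) 317 = -951$)
$m = -8 + \sqrt{4109}$ ($m = -8 + \sqrt{-951 + \left(4 + 64 \cdot 79\right)} = -8 + \sqrt{-951 + \left(4 + 5056\right)} = -8 + \sqrt{-951 + 5060} = -8 + \sqrt{4109} \approx 56.102$)
$\left(116155 - 121876\right) \left(m - 420028\right) = \left(116155 - 121876\right) \left(\left(-8 + \sqrt{4109}\right) - 420028\right) = - 5721 \left(-420036 + \sqrt{4109}\right) = 2403025956 - 5721 \sqrt{4109}$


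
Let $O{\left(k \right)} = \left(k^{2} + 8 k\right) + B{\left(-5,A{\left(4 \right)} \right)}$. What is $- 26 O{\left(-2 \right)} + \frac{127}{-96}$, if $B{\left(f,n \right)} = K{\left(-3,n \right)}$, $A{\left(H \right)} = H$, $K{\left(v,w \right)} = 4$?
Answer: $\frac{19841}{96} \approx 206.68$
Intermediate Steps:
$B{\left(f,n \right)} = 4$
$O{\left(k \right)} = 4 + k^{2} + 8 k$ ($O{\left(k \right)} = \left(k^{2} + 8 k\right) + 4 = 4 + k^{2} + 8 k$)
$- 26 O{\left(-2 \right)} + \frac{127}{-96} = - 26 \left(4 + \left(-2\right)^{2} + 8 \left(-2\right)\right) + \frac{127}{-96} = - 26 \left(4 + 4 - 16\right) + 127 \left(- \frac{1}{96}\right) = \left(-26\right) \left(-8\right) - \frac{127}{96} = 208 - \frac{127}{96} = \frac{19841}{96}$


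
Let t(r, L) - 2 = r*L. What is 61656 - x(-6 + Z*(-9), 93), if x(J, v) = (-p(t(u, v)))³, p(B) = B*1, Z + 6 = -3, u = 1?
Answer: 919031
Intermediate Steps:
t(r, L) = 2 + L*r (t(r, L) = 2 + r*L = 2 + L*r)
Z = -9 (Z = -6 - 3 = -9)
p(B) = B
x(J, v) = (-2 - v)³ (x(J, v) = (-(2 + v*1))³ = (-(2 + v))³ = (-2 - v)³)
61656 - x(-6 + Z*(-9), 93) = 61656 - (-1)*(2 + 93)³ = 61656 - (-1)*95³ = 61656 - (-1)*857375 = 61656 - 1*(-857375) = 61656 + 857375 = 919031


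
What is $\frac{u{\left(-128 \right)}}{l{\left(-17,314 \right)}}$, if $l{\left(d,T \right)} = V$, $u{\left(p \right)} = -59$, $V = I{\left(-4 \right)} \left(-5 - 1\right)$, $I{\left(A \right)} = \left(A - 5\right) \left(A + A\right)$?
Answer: $\frac{59}{432} \approx 0.13657$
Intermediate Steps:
$I{\left(A \right)} = 2 A \left(-5 + A\right)$ ($I{\left(A \right)} = \left(-5 + A\right) 2 A = 2 A \left(-5 + A\right)$)
$V = -432$ ($V = 2 \left(-4\right) \left(-5 - 4\right) \left(-5 - 1\right) = 2 \left(-4\right) \left(-9\right) \left(-6\right) = 72 \left(-6\right) = -432$)
$l{\left(d,T \right)} = -432$
$\frac{u{\left(-128 \right)}}{l{\left(-17,314 \right)}} = - \frac{59}{-432} = \left(-59\right) \left(- \frac{1}{432}\right) = \frac{59}{432}$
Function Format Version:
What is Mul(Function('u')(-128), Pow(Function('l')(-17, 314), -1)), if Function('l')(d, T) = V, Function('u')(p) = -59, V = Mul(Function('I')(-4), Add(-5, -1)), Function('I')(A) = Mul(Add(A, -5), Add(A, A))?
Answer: Rational(59, 432) ≈ 0.13657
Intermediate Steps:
Function('I')(A) = Mul(2, A, Add(-5, A)) (Function('I')(A) = Mul(Add(-5, A), Mul(2, A)) = Mul(2, A, Add(-5, A)))
V = -432 (V = Mul(Mul(2, -4, Add(-5, -4)), Add(-5, -1)) = Mul(Mul(2, -4, -9), -6) = Mul(72, -6) = -432)
Function('l')(d, T) = -432
Mul(Function('u')(-128), Pow(Function('l')(-17, 314), -1)) = Mul(-59, Pow(-432, -1)) = Mul(-59, Rational(-1, 432)) = Rational(59, 432)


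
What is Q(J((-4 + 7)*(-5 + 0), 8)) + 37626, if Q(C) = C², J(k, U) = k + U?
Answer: 37675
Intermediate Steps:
J(k, U) = U + k
Q(J((-4 + 7)*(-5 + 0), 8)) + 37626 = (8 + (-4 + 7)*(-5 + 0))² + 37626 = (8 + 3*(-5))² + 37626 = (8 - 15)² + 37626 = (-7)² + 37626 = 49 + 37626 = 37675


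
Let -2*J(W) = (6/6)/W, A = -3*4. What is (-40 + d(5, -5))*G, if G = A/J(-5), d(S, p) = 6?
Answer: 4080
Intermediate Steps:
A = -12
J(W) = -1/(2*W) (J(W) = -6/6/(2*W) = -6*(1/6)/(2*W) = -1/(2*W))
G = -120 (G = -12/((-1/2/(-5))) = -12/((-1/2*(-1/5))) = -12/1/10 = -12*10 = -120)
(-40 + d(5, -5))*G = (-40 + 6)*(-120) = -34*(-120) = 4080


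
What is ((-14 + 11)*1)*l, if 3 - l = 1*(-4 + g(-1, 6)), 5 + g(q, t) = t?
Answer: -18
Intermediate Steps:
g(q, t) = -5 + t
l = 6 (l = 3 - (-4 + (-5 + 6)) = 3 - (-4 + 1) = 3 - (-3) = 3 - 1*(-3) = 3 + 3 = 6)
((-14 + 11)*1)*l = ((-14 + 11)*1)*6 = -3*1*6 = -3*6 = -18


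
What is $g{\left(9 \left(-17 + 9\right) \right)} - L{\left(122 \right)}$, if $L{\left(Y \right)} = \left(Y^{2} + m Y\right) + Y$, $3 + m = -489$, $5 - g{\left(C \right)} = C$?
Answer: $45095$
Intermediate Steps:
$g{\left(C \right)} = 5 - C$
$m = -492$ ($m = -3 - 489 = -492$)
$L{\left(Y \right)} = Y^{2} - 491 Y$ ($L{\left(Y \right)} = \left(Y^{2} - 492 Y\right) + Y = Y^{2} - 491 Y$)
$g{\left(9 \left(-17 + 9\right) \right)} - L{\left(122 \right)} = \left(5 - 9 \left(-17 + 9\right)\right) - 122 \left(-491 + 122\right) = \left(5 - 9 \left(-8\right)\right) - 122 \left(-369\right) = \left(5 - -72\right) - -45018 = \left(5 + 72\right) + 45018 = 77 + 45018 = 45095$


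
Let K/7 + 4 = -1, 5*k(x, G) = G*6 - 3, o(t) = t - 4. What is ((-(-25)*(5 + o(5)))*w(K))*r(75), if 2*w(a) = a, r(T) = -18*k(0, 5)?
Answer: 255150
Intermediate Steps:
o(t) = -4 + t
k(x, G) = -3/5 + 6*G/5 (k(x, G) = (G*6 - 3)/5 = (6*G - 3)/5 = (-3 + 6*G)/5 = -3/5 + 6*G/5)
K = -35 (K = -28 + 7*(-1) = -28 - 7 = -35)
r(T) = -486/5 (r(T) = -18*(-3/5 + (6/5)*5) = -18*(-3/5 + 6) = -18*27/5 = -486/5)
w(a) = a/2
((-(-25)*(5 + o(5)))*w(K))*r(75) = ((-(-25)*(5 + (-4 + 5)))*((1/2)*(-35)))*(-486/5) = (-(-25)*(5 + 1)*(-35/2))*(-486/5) = (-(-25)*6*(-35/2))*(-486/5) = (-5*(-30)*(-35/2))*(-486/5) = (150*(-35/2))*(-486/5) = -2625*(-486/5) = 255150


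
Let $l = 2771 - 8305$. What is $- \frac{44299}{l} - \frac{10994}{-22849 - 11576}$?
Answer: $\frac{1585833871}{190507950} \approx 8.3242$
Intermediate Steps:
$l = -5534$
$- \frac{44299}{l} - \frac{10994}{-22849 - 11576} = - \frac{44299}{-5534} - \frac{10994}{-22849 - 11576} = \left(-44299\right) \left(- \frac{1}{5534}\right) - \frac{10994}{-22849 - 11576} = \frac{44299}{5534} - \frac{10994}{-34425} = \frac{44299}{5534} - - \frac{10994}{34425} = \frac{44299}{5534} + \frac{10994}{34425} = \frac{1585833871}{190507950}$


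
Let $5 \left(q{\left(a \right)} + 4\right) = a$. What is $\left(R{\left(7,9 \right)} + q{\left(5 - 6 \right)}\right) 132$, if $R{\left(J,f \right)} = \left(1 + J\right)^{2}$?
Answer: $\frac{39468}{5} \approx 7893.6$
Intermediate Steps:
$q{\left(a \right)} = -4 + \frac{a}{5}$
$\left(R{\left(7,9 \right)} + q{\left(5 - 6 \right)}\right) 132 = \left(\left(1 + 7\right)^{2} - \left(4 - \frac{5 - 6}{5}\right)\right) 132 = \left(8^{2} - \left(4 - \frac{5 - 6}{5}\right)\right) 132 = \left(64 + \left(-4 + \frac{1}{5} \left(-1\right)\right)\right) 132 = \left(64 - \frac{21}{5}\right) 132 = \frac{299}{5} \cdot 132 = \frac{39468}{5}$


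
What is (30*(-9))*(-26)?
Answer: 7020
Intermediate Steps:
(30*(-9))*(-26) = -270*(-26) = 7020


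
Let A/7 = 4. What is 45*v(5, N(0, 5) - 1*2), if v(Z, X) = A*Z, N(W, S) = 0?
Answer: 6300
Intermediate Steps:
A = 28 (A = 7*4 = 28)
v(Z, X) = 28*Z
45*v(5, N(0, 5) - 1*2) = 45*(28*5) = 45*140 = 6300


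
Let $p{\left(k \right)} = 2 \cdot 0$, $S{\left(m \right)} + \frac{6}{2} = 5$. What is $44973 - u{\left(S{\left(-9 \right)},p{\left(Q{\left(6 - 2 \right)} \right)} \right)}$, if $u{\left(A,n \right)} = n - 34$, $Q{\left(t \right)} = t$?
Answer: $45007$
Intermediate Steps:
$S{\left(m \right)} = 2$ ($S{\left(m \right)} = -3 + 5 = 2$)
$p{\left(k \right)} = 0$
$u{\left(A,n \right)} = -34 + n$
$44973 - u{\left(S{\left(-9 \right)},p{\left(Q{\left(6 - 2 \right)} \right)} \right)} = 44973 - \left(-34 + 0\right) = 44973 - -34 = 44973 + 34 = 45007$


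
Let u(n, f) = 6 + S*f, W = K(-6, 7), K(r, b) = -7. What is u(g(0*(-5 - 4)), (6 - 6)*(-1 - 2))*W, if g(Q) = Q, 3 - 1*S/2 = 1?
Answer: -42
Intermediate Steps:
S = 4 (S = 6 - 2*1 = 6 - 2 = 4)
W = -7
u(n, f) = 6 + 4*f
u(g(0*(-5 - 4)), (6 - 6)*(-1 - 2))*W = (6 + 4*((6 - 6)*(-1 - 2)))*(-7) = (6 + 4*(0*(-3)))*(-7) = (6 + 4*0)*(-7) = (6 + 0)*(-7) = 6*(-7) = -42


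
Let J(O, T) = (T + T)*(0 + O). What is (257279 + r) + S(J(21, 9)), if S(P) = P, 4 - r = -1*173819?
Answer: 431480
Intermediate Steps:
J(O, T) = 2*O*T (J(O, T) = (2*T)*O = 2*O*T)
r = 173823 (r = 4 - (-1)*173819 = 4 - 1*(-173819) = 4 + 173819 = 173823)
(257279 + r) + S(J(21, 9)) = (257279 + 173823) + 2*21*9 = 431102 + 378 = 431480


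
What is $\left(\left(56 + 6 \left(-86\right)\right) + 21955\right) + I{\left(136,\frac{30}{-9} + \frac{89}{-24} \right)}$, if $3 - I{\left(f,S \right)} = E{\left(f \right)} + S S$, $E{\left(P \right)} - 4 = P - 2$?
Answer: $\frac{12274799}{576} \approx 21310.0$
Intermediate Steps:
$E{\left(P \right)} = 2 + P$ ($E{\left(P \right)} = 4 + \left(P - 2\right) = 4 + \left(-2 + P\right) = 2 + P$)
$I{\left(f,S \right)} = 1 - f - S^{2}$ ($I{\left(f,S \right)} = 3 - \left(\left(2 + f\right) + S S\right) = 3 - \left(\left(2 + f\right) + S^{2}\right) = 3 - \left(2 + f + S^{2}\right) = 1 - f - S^{2}$)
$\left(\left(56 + 6 \left(-86\right)\right) + 21955\right) + I{\left(136,\frac{30}{-9} + \frac{89}{-24} \right)} = \left(\left(56 + 6 \left(-86\right)\right) + 21955\right) - \left(135 + \left(\frac{30}{-9} + \frac{89}{-24}\right)^{2}\right) = \left(\left(56 - 516\right) + 21955\right) - \left(135 + \left(30 \left(- \frac{1}{9}\right) + 89 \left(- \frac{1}{24}\right)\right)^{2}\right) = \left(-460 + 21955\right) - \left(135 + \left(- \frac{10}{3} - \frac{89}{24}\right)^{2}\right) = 21495 - \frac{106321}{576} = \frac{12274799}{576}$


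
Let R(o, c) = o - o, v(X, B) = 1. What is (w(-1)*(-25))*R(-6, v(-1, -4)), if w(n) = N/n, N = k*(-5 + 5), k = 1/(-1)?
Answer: 0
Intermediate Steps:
k = -1 (k = 1*(-1) = -1)
N = 0 (N = -(-5 + 5) = -1*0 = 0)
R(o, c) = 0
w(n) = 0 (w(n) = 0/n = 0)
(w(-1)*(-25))*R(-6, v(-1, -4)) = (0*(-25))*0 = 0*0 = 0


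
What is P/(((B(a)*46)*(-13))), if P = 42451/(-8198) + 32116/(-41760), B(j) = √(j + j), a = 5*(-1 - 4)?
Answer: -254505091*I*√2/255905488800 ≈ -0.0014065*I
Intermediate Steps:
a = -25 (a = 5*(-5) = -25)
B(j) = √2*√j (B(j) = √(2*j) = √2*√j)
P = -254505091/42793560 (P = 42451*(-1/8198) + 32116*(-1/41760) = -42451/8198 - 8029/10440 = -254505091/42793560 ≈ -5.9473)
P/(((B(a)*46)*(-13))) = -254505091*I*√2/5980/42793560 = -254505091*I*√2/255905488800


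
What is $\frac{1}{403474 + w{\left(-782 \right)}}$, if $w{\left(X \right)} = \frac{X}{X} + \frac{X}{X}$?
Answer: $\frac{1}{403476} \approx 2.4785 \cdot 10^{-6}$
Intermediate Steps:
$w{\left(X \right)} = 2$ ($w{\left(X \right)} = 1 + 1 = 2$)
$\frac{1}{403474 + w{\left(-782 \right)}} = \frac{1}{403474 + 2} = \frac{1}{403476}$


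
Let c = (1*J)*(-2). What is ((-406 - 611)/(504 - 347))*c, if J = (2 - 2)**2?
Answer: 0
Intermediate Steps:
J = 0 (J = 0**2 = 0)
c = 0 (c = (1*0)*(-2) = 0*(-2) = 0)
((-406 - 611)/(504 - 347))*c = ((-406 - 611)/(504 - 347))*0 = -1017/157*0 = 0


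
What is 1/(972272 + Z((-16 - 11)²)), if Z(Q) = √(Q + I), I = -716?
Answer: 972272/945312841971 - √13/945312841971 ≈ 1.0285e-6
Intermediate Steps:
Z(Q) = √(-716 + Q) (Z(Q) = √(Q - 716) = √(-716 + Q))
1/(972272 + Z((-16 - 11)²)) = 1/(972272 + √(-716 + (-16 - 11)²)) = 1/(972272 + √(-716 + (-27)²)) = 1/(972272 + √(-716 + 729)) = 1/(972272 + √13)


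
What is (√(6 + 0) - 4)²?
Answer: (4 - √6)² ≈ 2.4041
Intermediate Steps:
(√(6 + 0) - 4)² = (√6 - 4)² = (-4 + √6)²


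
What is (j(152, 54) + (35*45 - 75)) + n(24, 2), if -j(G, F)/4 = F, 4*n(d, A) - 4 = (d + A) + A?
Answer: 1292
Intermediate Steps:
n(d, A) = 1 + A/2 + d/4 (n(d, A) = 1 + ((d + A) + A)/4 = 1 + ((A + d) + A)/4 = 1 + (d + 2*A)/4 = 1 + (A/2 + d/4) = 1 + A/2 + d/4)
j(G, F) = -4*F
(j(152, 54) + (35*45 - 75)) + n(24, 2) = (-4*54 + (35*45 - 75)) + (1 + (½)*2 + (¼)*24) = (-216 + (1575 - 75)) + (1 + 1 + 6) = (-216 + 1500) + 8 = 1284 + 8 = 1292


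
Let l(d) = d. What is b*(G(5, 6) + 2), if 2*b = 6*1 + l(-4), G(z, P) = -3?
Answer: -1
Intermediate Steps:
b = 1 (b = (6*1 - 4)/2 = (6 - 4)/2 = (1/2)*2 = 1)
b*(G(5, 6) + 2) = 1*(-3 + 2) = 1*(-1) = -1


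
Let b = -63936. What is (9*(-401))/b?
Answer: 401/7104 ≈ 0.056447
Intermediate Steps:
(9*(-401))/b = (9*(-401))/(-63936) = -3609*(-1/63936) = 401/7104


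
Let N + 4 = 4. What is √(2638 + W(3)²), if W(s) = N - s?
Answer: √2647 ≈ 51.449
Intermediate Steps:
N = 0 (N = -4 + 4 = 0)
W(s) = -s (W(s) = 0 - s = -s)
√(2638 + W(3)²) = √(2638 + (-1*3)²) = √(2638 + (-3)²) = √(2638 + 9) = √2647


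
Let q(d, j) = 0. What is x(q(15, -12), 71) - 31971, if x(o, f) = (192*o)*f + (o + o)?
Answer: -31971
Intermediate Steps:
x(o, f) = 2*o + 192*f*o (x(o, f) = 192*f*o + 2*o = 2*o + 192*f*o)
x(q(15, -12), 71) - 31971 = 2*0*(1 + 96*71) - 31971 = 2*0*(1 + 6816) - 31971 = 2*0*6817 - 31971 = 0 - 31971 = -31971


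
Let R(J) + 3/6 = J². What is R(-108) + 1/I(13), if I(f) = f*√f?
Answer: 23327/2 + √13/169 ≈ 11664.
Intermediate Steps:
I(f) = f^(3/2)
R(J) = -½ + J²
R(-108) + 1/I(13) = (-½ + (-108)²) + 1/(13^(3/2)) = (-½ + 11664) + 1/(13*√13) = 23327/2 + √13/169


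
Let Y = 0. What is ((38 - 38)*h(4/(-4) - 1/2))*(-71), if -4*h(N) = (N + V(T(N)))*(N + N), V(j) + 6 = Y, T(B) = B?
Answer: 0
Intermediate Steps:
V(j) = -6 (V(j) = -6 + 0 = -6)
h(N) = -N*(-6 + N)/2 (h(N) = -(N - 6)*(N + N)/4 = -(-6 + N)*2*N/4 = -N*(-6 + N)/2)
((38 - 38)*h(4/(-4) - 1/2))*(-71) = ((38 - 38)*((4/(-4) - 1/2)*(6 - (4/(-4) - 1/2))/2))*(-71) = (0*((4*(-¼) - 1*½)*(6 - (4*(-¼) - 1*½))/2))*(-71) = (0*((-1 - ½)*(6 - (-1 - ½))/2))*(-71) = (0*((½)*(-3/2)*(6 - 1*(-3/2))))*(-71) = (0*((½)*(-3/2)*(6 + 3/2)))*(-71) = (0*((½)*(-3/2)*(15/2)))*(-71) = (0*(-45/8))*(-71) = 0*(-71) = 0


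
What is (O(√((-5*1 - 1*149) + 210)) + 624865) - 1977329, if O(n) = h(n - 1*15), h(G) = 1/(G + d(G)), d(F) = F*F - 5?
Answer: -980536391/725 + 2*√14/725 ≈ -1.3525e+6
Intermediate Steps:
d(F) = -5 + F² (d(F) = F² - 5 = -5 + F²)
h(G) = 1/(-5 + G + G²) (h(G) = 1/(G + (-5 + G²)) = 1/(-5 + G + G²))
O(n) = 1/(-20 + n + (-15 + n)²) (O(n) = 1/(-5 + (n - 1*15) + (n - 1*15)²) = 1/(-5 + (n - 15) + (n - 15)²) = 1/(-5 + (-15 + n) + (-15 + n)²) = 1/(-20 + n + (-15 + n)²))
(O(√((-5*1 - 1*149) + 210)) + 624865) - 1977329 = (1/(-20 + √((-5*1 - 1*149) + 210) + (-15 + √((-5*1 - 1*149) + 210))²) + 624865) - 1977329 = (1/(-20 + √((-5 - 149) + 210) + (-15 + √((-5 - 149) + 210))²) + 624865) - 1977329 = (1/(-20 + √(-154 + 210) + (-15 + √(-154 + 210))²) + 624865) - 1977329 = (1/(-20 + √56 + (-15 + √56)²) + 624865) - 1977329 = (1/(-20 + 2*√14 + (-15 + 2*√14)²) + 624865) - 1977329 = (1/(-20 + (-15 + 2*√14)² + 2*√14) + 624865) - 1977329 = (624865 + 1/(-20 + (-15 + 2*√14)² + 2*√14)) - 1977329 = -1352464 + 1/(-20 + (-15 + 2*√14)² + 2*√14)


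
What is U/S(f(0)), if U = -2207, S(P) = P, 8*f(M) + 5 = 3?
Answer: 8828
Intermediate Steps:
f(M) = -¼ (f(M) = -5/8 + (⅛)*3 = -5/8 + 3/8 = -¼)
U/S(f(0)) = -2207/(-¼) = -2207*(-4) = 8828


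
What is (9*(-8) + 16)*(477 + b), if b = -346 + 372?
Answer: -28168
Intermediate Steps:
b = 26
(9*(-8) + 16)*(477 + b) = (9*(-8) + 16)*(477 + 26) = (-72 + 16)*503 = -56*503 = -28168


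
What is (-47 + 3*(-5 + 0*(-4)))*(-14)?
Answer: 868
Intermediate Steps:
(-47 + 3*(-5 + 0*(-4)))*(-14) = (-47 + 3*(-5 + 0))*(-14) = (-47 + 3*(-5))*(-14) = (-47 - 15)*(-14) = -62*(-14) = 868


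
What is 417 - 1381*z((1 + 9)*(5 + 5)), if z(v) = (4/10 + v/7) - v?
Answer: 4138261/35 ≈ 1.1824e+5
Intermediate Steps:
z(v) = ⅖ - 6*v/7 (z(v) = (4*(⅒) + v*(⅐)) - v = (⅖ + v/7) - v = ⅖ - 6*v/7)
417 - 1381*z((1 + 9)*(5 + 5)) = 417 - 1381*(⅖ - 6*(1 + 9)*(5 + 5)/7) = 417 - 1381*(⅖ - 60*10/7) = 417 - 1381*(⅖ - 6/7*100) = 417 - 1381*(⅖ - 600/7) = 417 - 1381*(-2986/35) = 417 + 4123666/35 = 4138261/35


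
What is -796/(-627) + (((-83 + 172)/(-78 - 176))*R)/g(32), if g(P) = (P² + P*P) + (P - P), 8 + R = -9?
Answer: 415021483/326160384 ≈ 1.2724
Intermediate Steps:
R = -17 (R = -8 - 9 = -17)
g(P) = 2*P² (g(P) = (P² + P²) + 0 = 2*P² + 0 = 2*P²)
-796/(-627) + (((-83 + 172)/(-78 - 176))*R)/g(32) = -796/(-627) + (((-83 + 172)/(-78 - 176))*(-17))/((2*32²)) = -796*(-1/627) + ((89/(-254))*(-17))/((2*1024)) = 796/627 + ((89*(-1/254))*(-17))/2048 = 796/627 - 89/254*(-17)*(1/2048) = 796/627 + (1513/254)*(1/2048) = 796/627 + 1513/520192 = 415021483/326160384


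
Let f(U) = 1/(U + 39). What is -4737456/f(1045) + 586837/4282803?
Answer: -21993916393191275/4282803 ≈ -5.1354e+9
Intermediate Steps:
f(U) = 1/(39 + U)
-4737456/f(1045) + 586837/4282803 = -4737456/(1/(39 + 1045)) + 586837/4282803 = -4737456/(1/1084) + 586837*(1/4282803) = -4737456/1/1084 + 586837/4282803 = -4737456*1084 + 586837/4282803 = -5135402304 + 586837/4282803 = -21993916393191275/4282803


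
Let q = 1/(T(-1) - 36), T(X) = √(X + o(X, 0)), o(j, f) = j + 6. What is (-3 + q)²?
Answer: 10609/1156 ≈ 9.1773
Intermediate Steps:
o(j, f) = 6 + j
T(X) = √(6 + 2*X) (T(X) = √(X + (6 + X)) = √(6 + 2*X))
q = -1/34 (q = 1/(√(6 + 2*(-1)) - 36) = 1/(√(6 - 2) - 36) = 1/(√4 - 36) = 1/(2 - 36) = 1/(-34) = -1/34 ≈ -0.029412)
(-3 + q)² = (-3 - 1/34)² = (-103/34)² = 10609/1156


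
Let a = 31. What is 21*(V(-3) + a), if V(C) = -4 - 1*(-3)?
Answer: 630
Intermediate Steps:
V(C) = -1 (V(C) = -4 + 3 = -1)
21*(V(-3) + a) = 21*(-1 + 31) = 21*30 = 630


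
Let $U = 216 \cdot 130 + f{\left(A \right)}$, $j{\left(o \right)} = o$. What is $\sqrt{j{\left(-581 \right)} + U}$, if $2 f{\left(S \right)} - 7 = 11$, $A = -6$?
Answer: $46 \sqrt{13} \approx 165.86$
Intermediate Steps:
$f{\left(S \right)} = 9$ ($f{\left(S \right)} = \frac{7}{2} + \frac{1}{2} \cdot 11 = \frac{7}{2} + \frac{11}{2} = 9$)
$U = 28089$ ($U = 216 \cdot 130 + 9 = 28080 + 9 = 28089$)
$\sqrt{j{\left(-581 \right)} + U} = \sqrt{-581 + 28089} = \sqrt{27508} = 46 \sqrt{13}$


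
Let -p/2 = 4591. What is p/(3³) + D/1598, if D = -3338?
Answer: -7381481/21573 ≈ -342.16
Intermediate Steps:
p = -9182 (p = -2*4591 = -9182)
p/(3³) + D/1598 = -9182/(3³) - 3338/1598 = -9182/27 - 3338*1/1598 = -9182*1/27 - 1669/799 = -9182/27 - 1669/799 = -7381481/21573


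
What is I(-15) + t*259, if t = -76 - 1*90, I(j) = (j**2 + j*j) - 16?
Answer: -42560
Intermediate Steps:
I(j) = -16 + 2*j**2 (I(j) = (j**2 + j**2) - 16 = 2*j**2 - 16 = -16 + 2*j**2)
t = -166 (t = -76 - 90 = -166)
I(-15) + t*259 = (-16 + 2*(-15)**2) - 166*259 = (-16 + 2*225) - 42994 = (-16 + 450) - 42994 = 434 - 42994 = -42560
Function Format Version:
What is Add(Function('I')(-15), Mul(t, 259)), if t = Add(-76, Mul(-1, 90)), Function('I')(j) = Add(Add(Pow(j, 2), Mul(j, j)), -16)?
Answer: -42560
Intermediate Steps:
Function('I')(j) = Add(-16, Mul(2, Pow(j, 2))) (Function('I')(j) = Add(Add(Pow(j, 2), Pow(j, 2)), -16) = Add(Mul(2, Pow(j, 2)), -16) = Add(-16, Mul(2, Pow(j, 2))))
t = -166 (t = Add(-76, -90) = -166)
Add(Function('I')(-15), Mul(t, 259)) = Add(Add(-16, Mul(2, Pow(-15, 2))), Mul(-166, 259)) = Add(Add(-16, Mul(2, 225)), -42994) = Add(Add(-16, 450), -42994) = Add(434, -42994) = -42560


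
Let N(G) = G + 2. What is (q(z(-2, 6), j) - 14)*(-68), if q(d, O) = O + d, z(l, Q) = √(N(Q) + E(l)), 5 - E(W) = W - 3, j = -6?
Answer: 1360 - 204*√2 ≈ 1071.5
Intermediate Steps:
E(W) = 8 - W (E(W) = 5 - (W - 3) = 5 - (-3 + W) = 5 + (3 - W) = 8 - W)
N(G) = 2 + G
z(l, Q) = √(10 + Q - l) (z(l, Q) = √((2 + Q) + (8 - l)) = √(10 + Q - l))
(q(z(-2, 6), j) - 14)*(-68) = ((-6 + √(10 + 6 - 1*(-2))) - 14)*(-68) = ((-6 + √(10 + 6 + 2)) - 14)*(-68) = ((-6 + √18) - 14)*(-68) = ((-6 + 3*√2) - 14)*(-68) = (-20 + 3*√2)*(-68) = 1360 - 204*√2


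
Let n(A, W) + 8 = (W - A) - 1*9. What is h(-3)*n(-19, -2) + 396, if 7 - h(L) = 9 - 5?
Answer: 396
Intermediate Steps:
h(L) = 3 (h(L) = 7 - (9 - 5) = 7 - 1*4 = 7 - 4 = 3)
n(A, W) = -17 + W - A (n(A, W) = -8 + ((W - A) - 1*9) = -8 + ((W - A) - 9) = -8 + (-9 + W - A) = -17 + W - A)
h(-3)*n(-19, -2) + 396 = 3*(-17 - 2 - 1*(-19)) + 396 = 3*(-17 - 2 + 19) + 396 = 3*0 + 396 = 0 + 396 = 396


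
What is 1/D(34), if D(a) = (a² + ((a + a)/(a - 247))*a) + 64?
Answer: 213/257548 ≈ 0.00082703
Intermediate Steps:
D(a) = 64 + a² + 2*a²/(-247 + a) (D(a) = (a² + ((2*a)/(-247 + a))*a) + 64 = (a² + (2*a/(-247 + a))*a) + 64 = (a² + 2*a²/(-247 + a)) + 64 = 64 + a² + 2*a²/(-247 + a))
1/D(34) = 1/((-15808 + 34³ - 245*34² + 64*34)/(-247 + 34)) = 1/((-15808 + 39304 - 245*1156 + 2176)/(-213)) = 1/(-(-15808 + 39304 - 283220 + 2176)/213) = 1/(-1/213*(-257548)) = 1/(257548/213) = 213/257548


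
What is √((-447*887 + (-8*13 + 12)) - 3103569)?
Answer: 5*I*√140006 ≈ 1870.9*I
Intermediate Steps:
√((-447*887 + (-8*13 + 12)) - 3103569) = √((-396489 + (-104 + 12)) - 3103569) = √((-396489 - 92) - 3103569) = √(-396581 - 3103569) = √(-3500150) = 5*I*√140006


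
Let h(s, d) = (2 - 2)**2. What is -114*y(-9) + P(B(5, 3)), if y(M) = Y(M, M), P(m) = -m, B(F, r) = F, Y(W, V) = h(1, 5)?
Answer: -5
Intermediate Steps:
h(s, d) = 0 (h(s, d) = 0**2 = 0)
Y(W, V) = 0
y(M) = 0
-114*y(-9) + P(B(5, 3)) = -114*0 - 1*5 = 0 - 5 = -5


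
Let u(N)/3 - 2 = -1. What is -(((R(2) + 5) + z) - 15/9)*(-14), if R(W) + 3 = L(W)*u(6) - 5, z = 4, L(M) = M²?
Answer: 476/3 ≈ 158.67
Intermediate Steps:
u(N) = 3 (u(N) = 6 + 3*(-1) = 6 - 3 = 3)
R(W) = -8 + 3*W² (R(W) = -3 + (W²*3 - 5) = -3 + (3*W² - 5) = -3 + (-5 + 3*W²) = -8 + 3*W²)
-(((R(2) + 5) + z) - 15/9)*(-14) = -((((-8 + 3*2²) + 5) + 4) - 15/9)*(-14) = -((((-8 + 3*4) + 5) + 4) - 15*⅑)*(-14) = -((((-8 + 12) + 5) + 4) - 5/3)*(-14) = -(((4 + 5) + 4) - 5/3)*(-14) = -((9 + 4) - 5/3)*(-14) = -(13 - 5/3)*(-14) = -34*(-14)/3 = -1*(-476/3) = 476/3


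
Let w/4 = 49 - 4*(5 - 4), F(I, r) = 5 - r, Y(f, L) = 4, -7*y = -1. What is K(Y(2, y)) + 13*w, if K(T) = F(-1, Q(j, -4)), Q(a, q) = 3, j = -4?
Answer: 2342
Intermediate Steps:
y = ⅐ (y = -⅐*(-1) = ⅐ ≈ 0.14286)
K(T) = 2 (K(T) = 5 - 1*3 = 5 - 3 = 2)
w = 180 (w = 4*(49 - 4*(5 - 4)) = 4*(49 - 4) = 4*45 = 180)
K(Y(2, y)) + 13*w = 2 + 13*180 = 2 + 2340 = 2342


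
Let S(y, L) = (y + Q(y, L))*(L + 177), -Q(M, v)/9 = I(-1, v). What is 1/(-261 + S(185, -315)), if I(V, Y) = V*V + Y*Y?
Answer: 1/123212901 ≈ 8.1160e-9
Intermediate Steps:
I(V, Y) = V**2 + Y**2
Q(M, v) = -9 - 9*v**2 (Q(M, v) = -9*((-1)**2 + v**2) = -9*(1 + v**2) = -9 - 9*v**2)
S(y, L) = (177 + L)*(-9 + y - 9*L**2) (S(y, L) = (y + (-9 - 9*L**2))*(L + 177) = (-9 + y - 9*L**2)*(177 + L) = (177 + L)*(-9 + y - 9*L**2))
1/(-261 + S(185, -315)) = 1/(-261 + (-1593 - 1593*(-315)**2 - 9*(-315) - 9*(-315)**3 + 177*185 - 315*185)) = 1/(-261 + (-1593 - 1593*99225 + 2835 - 9*(-31255875) + 32745 - 58275)) = 1/(-261 + (-1593 - 158065425 + 2835 + 281302875 + 32745 - 58275)) = 1/(-261 + 123213162) = 1/123212901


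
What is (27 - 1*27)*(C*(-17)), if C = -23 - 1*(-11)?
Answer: 0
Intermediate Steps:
C = -12 (C = -23 + 11 = -12)
(27 - 1*27)*(C*(-17)) = (27 - 1*27)*(-12*(-17)) = (27 - 27)*204 = 0*204 = 0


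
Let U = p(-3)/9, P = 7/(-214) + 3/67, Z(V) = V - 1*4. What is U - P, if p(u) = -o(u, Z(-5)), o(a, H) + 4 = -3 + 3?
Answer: 55795/129042 ≈ 0.43238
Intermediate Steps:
Z(V) = -4 + V (Z(V) = V - 4 = -4 + V)
P = 173/14338 (P = 7*(-1/214) + 3*(1/67) = -7/214 + 3/67 = 173/14338 ≈ 0.012066)
o(a, H) = -4 (o(a, H) = -4 + (-3 + 3) = -4 + 0 = -4)
p(u) = 4 (p(u) = -1*(-4) = 4)
U = 4/9 ≈ 0.44444
U - P = 4/9 - 1*173/14338 = 4/9 - 173/14338 = 55795/129042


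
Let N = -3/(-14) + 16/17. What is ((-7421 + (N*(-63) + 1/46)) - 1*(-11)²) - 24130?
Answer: -12412206/391 ≈ -31745.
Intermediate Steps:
N = 275/238 (N = -3*(-1/14) + 16*(1/17) = 3/14 + 16/17 = 275/238 ≈ 1.1555)
((-7421 + (N*(-63) + 1/46)) - 1*(-11)²) - 24130 = ((-7421 + ((275/238)*(-63) + 1/46)) - 1*(-11)²) - 24130 = ((-7421 + (-2475/34 + 1/46)) - 1*121) - 24130 = ((-7421 - 28454/391) - 121) - 24130 = (-2930065/391 - 121) - 24130 = -2977376/391 - 24130 = -12412206/391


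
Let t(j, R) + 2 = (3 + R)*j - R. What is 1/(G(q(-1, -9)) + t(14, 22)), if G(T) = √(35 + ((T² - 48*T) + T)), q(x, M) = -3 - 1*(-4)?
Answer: 326/106287 - I*√11/106287 ≈ 0.0030672 - 3.1204e-5*I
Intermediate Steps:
q(x, M) = 1 (q(x, M) = -3 + 4 = 1)
G(T) = √(35 + T² - 47*T) (G(T) = √(35 + (T² - 47*T)) = √(35 + T² - 47*T))
t(j, R) = -2 - R + j*(3 + R) (t(j, R) = -2 + ((3 + R)*j - R) = -2 + (j*(3 + R) - R) = -2 + (-R + j*(3 + R)) = -2 - R + j*(3 + R))
1/(G(q(-1, -9)) + t(14, 22)) = 1/(√(35 + 1² - 47*1) + (-2 - 1*22 + 3*14 + 22*14)) = 1/(√(35 + 1 - 47) + (-2 - 22 + 42 + 308)) = 1/(√(-11) + 326) = 1/(I*√11 + 326) = 1/(326 + I*√11)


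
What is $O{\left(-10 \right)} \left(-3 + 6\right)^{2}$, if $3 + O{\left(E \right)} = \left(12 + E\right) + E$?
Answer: $-99$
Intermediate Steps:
$O{\left(E \right)} = 9 + 2 E$ ($O{\left(E \right)} = -3 + \left(\left(12 + E\right) + E\right) = -3 + \left(12 + 2 E\right) = 9 + 2 E$)
$O{\left(-10 \right)} \left(-3 + 6\right)^{2} = \left(9 + 2 \left(-10\right)\right) \left(-3 + 6\right)^{2} = \left(9 - 20\right) 3^{2} = \left(-11\right) 9 = -99$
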